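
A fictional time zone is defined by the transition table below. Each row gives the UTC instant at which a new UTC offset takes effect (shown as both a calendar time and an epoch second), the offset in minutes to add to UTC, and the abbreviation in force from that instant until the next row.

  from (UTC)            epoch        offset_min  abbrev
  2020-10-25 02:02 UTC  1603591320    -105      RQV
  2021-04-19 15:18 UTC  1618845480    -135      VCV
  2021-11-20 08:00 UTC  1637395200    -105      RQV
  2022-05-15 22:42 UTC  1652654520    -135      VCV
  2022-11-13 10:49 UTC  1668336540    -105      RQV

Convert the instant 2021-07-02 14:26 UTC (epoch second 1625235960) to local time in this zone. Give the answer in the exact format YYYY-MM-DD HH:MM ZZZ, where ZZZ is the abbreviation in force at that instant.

Query: 2021-07-02 14:26 UTC
Rule 2/5 (VCV, -02:15): 2021-04-19 15:18 UTC ≤ query < 2021-11-20 08:00 UTC
14·60 + 26 - 135 = 731 min
731 = 0·1440 + 731; 731 = 12·60 + 11 → 12:11, same day
→ 2021-07-02 12:11 VCV

2021-07-02 12:11 VCV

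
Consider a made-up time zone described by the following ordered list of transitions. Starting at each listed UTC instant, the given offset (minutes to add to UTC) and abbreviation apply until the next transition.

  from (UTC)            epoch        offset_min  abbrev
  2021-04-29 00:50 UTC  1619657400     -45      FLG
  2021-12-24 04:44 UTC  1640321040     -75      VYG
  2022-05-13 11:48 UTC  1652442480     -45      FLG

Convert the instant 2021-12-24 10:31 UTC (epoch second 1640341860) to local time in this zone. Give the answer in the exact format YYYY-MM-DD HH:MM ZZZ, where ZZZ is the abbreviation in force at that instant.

Query: 2021-12-24 10:31 UTC
Rule 2/3 (VYG, -01:15): 2021-12-24 04:44 UTC ≤ query < 2022-05-13 11:48 UTC
10·60 + 31 - 75 = 556 min
556 = 0·1440 + 556; 556 = 9·60 + 16 → 09:16, same day
→ 2021-12-24 09:16 VYG

2021-12-24 09:16 VYG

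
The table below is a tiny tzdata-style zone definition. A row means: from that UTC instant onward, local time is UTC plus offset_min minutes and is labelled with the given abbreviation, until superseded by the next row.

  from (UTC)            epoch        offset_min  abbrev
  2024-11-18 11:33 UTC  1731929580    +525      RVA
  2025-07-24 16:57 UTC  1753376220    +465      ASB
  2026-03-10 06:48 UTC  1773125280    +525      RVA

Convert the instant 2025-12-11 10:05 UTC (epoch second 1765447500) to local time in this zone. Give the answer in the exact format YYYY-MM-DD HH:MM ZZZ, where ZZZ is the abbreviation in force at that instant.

Query: 2025-12-11 10:05 UTC
Rule 2/3 (ASB, +07:45): 2025-07-24 16:57 UTC ≤ query < 2026-03-10 06:48 UTC
10·60 + 5 + 465 = 1070 min
1070 = 0·1440 + 1070; 1070 = 17·60 + 50 → 17:50, same day
→ 2025-12-11 17:50 ASB

2025-12-11 17:50 ASB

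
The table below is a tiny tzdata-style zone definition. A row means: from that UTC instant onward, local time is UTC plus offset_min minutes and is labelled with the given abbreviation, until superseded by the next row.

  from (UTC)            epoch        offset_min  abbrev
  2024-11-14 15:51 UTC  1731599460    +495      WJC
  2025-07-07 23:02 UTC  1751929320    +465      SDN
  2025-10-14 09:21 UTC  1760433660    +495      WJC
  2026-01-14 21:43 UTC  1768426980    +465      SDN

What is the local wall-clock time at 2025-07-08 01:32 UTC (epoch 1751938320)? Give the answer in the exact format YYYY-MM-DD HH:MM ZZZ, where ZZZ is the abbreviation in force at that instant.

2025-07-08 09:17 SDN

Query: 2025-07-08 01:32 UTC
Rule 2/4 (SDN, +07:45): 2025-07-07 23:02 UTC ≤ query < 2025-10-14 09:21 UTC
1·60 + 32 + 465 = 557 min
557 = 0·1440 + 557; 557 = 9·60 + 17 → 09:17, same day
→ 2025-07-08 09:17 SDN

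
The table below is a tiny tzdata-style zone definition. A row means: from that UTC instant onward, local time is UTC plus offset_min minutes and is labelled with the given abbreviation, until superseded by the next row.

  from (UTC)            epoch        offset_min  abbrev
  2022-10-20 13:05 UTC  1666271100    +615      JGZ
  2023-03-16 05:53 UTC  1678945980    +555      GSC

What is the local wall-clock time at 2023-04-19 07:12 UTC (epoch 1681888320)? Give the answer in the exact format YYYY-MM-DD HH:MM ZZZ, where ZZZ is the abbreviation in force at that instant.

Query: 2023-04-19 07:12 UTC
Rule 2/2 (GSC, +09:15): 2023-03-16 05:53 UTC ≤ query < +∞
7·60 + 12 + 555 = 987 min
987 = 0·1440 + 987; 987 = 16·60 + 27 → 16:27, same day
→ 2023-04-19 16:27 GSC

2023-04-19 16:27 GSC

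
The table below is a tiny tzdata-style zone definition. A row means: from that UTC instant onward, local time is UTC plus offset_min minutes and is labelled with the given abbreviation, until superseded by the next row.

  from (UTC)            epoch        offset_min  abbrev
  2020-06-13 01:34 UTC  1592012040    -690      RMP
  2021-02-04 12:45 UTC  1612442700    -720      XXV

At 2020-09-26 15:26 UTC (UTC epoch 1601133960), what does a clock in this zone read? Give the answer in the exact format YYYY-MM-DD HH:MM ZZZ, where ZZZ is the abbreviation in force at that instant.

2020-09-26 03:56 RMP

Query: 2020-09-26 15:26 UTC
Rule 1/2 (RMP, -11:30): 2020-06-13 01:34 UTC ≤ query < 2021-02-04 12:45 UTC
15·60 + 26 - 690 = 236 min
236 = 0·1440 + 236; 236 = 3·60 + 56 → 03:56, same day
→ 2020-09-26 03:56 RMP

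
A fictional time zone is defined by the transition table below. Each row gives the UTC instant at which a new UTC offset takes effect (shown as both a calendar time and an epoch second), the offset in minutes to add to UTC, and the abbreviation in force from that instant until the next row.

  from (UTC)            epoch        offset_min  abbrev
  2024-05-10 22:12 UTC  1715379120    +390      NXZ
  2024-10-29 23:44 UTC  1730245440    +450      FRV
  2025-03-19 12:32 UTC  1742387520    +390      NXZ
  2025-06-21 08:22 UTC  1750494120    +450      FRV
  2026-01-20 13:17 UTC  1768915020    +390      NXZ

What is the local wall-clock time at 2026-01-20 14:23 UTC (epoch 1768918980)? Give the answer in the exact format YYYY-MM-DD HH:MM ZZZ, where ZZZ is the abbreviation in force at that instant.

2026-01-20 20:53 NXZ

Query: 2026-01-20 14:23 UTC
Rule 5/5 (NXZ, +06:30): 2026-01-20 13:17 UTC ≤ query < +∞
14·60 + 23 + 390 = 1253 min
1253 = 0·1440 + 1253; 1253 = 20·60 + 53 → 20:53, same day
→ 2026-01-20 20:53 NXZ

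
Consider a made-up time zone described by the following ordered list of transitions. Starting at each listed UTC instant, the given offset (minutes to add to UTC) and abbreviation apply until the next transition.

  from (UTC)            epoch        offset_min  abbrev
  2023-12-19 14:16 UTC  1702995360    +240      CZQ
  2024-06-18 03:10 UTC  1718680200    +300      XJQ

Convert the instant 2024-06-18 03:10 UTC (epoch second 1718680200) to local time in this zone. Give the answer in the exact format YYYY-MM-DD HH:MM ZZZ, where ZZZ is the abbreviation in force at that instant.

Query: 2024-06-18 03:10 UTC
Rule 2/2 (XJQ, +05:00): 2024-06-18 03:10 UTC ≤ query < +∞
3·60 + 10 + 300 = 490 min
490 = 0·1440 + 490; 490 = 8·60 + 10 → 08:10, same day
→ 2024-06-18 08:10 XJQ

2024-06-18 08:10 XJQ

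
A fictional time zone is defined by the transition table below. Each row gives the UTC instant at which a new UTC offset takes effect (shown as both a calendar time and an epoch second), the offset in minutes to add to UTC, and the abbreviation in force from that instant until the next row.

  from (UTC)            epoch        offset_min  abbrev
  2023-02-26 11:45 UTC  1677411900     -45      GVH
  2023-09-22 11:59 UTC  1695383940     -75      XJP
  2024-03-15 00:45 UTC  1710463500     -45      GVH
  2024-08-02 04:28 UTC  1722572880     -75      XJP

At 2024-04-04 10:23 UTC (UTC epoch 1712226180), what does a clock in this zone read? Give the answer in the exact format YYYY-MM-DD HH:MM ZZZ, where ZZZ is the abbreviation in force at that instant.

2024-04-04 09:38 GVH

Query: 2024-04-04 10:23 UTC
Rule 3/4 (GVH, -00:45): 2024-03-15 00:45 UTC ≤ query < 2024-08-02 04:28 UTC
10·60 + 23 - 45 = 578 min
578 = 0·1440 + 578; 578 = 9·60 + 38 → 09:38, same day
→ 2024-04-04 09:38 GVH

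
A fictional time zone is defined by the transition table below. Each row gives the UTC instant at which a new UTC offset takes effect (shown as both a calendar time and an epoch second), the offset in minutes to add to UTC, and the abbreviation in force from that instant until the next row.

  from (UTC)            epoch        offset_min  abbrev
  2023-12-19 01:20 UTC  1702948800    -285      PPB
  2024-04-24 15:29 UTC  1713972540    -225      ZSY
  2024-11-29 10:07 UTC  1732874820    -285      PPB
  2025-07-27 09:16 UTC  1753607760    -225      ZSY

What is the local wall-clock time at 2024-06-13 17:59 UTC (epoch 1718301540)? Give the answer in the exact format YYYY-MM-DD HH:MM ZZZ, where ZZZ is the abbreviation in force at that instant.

2024-06-13 14:14 ZSY

Query: 2024-06-13 17:59 UTC
Rule 2/4 (ZSY, -03:45): 2024-04-24 15:29 UTC ≤ query < 2024-11-29 10:07 UTC
17·60 + 59 - 225 = 854 min
854 = 0·1440 + 854; 854 = 14·60 + 14 → 14:14, same day
→ 2024-06-13 14:14 ZSY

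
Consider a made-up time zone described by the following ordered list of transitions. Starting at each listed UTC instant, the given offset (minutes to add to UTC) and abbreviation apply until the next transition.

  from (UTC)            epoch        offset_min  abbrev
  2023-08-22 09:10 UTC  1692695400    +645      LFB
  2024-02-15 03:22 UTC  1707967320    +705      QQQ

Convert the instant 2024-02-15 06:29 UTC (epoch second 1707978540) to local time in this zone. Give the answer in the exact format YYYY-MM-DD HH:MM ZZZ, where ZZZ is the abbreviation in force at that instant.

2024-02-15 18:14 QQQ

Query: 2024-02-15 06:29 UTC
Rule 2/2 (QQQ, +11:45): 2024-02-15 03:22 UTC ≤ query < +∞
6·60 + 29 + 705 = 1094 min
1094 = 0·1440 + 1094; 1094 = 18·60 + 14 → 18:14, same day
→ 2024-02-15 18:14 QQQ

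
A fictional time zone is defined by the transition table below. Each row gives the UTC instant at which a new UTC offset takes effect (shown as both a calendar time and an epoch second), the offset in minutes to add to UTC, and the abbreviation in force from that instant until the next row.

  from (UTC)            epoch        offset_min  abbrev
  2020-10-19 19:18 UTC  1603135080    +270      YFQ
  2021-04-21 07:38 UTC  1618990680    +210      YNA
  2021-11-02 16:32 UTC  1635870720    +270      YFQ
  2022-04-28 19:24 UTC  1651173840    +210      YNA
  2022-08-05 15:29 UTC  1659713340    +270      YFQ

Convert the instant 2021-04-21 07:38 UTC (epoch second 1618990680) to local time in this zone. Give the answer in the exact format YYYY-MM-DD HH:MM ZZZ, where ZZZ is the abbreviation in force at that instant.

2021-04-21 11:08 YNA

Query: 2021-04-21 07:38 UTC
Rule 2/5 (YNA, +03:30): 2021-04-21 07:38 UTC ≤ query < 2021-11-02 16:32 UTC
7·60 + 38 + 210 = 668 min
668 = 0·1440 + 668; 668 = 11·60 + 8 → 11:08, same day
→ 2021-04-21 11:08 YNA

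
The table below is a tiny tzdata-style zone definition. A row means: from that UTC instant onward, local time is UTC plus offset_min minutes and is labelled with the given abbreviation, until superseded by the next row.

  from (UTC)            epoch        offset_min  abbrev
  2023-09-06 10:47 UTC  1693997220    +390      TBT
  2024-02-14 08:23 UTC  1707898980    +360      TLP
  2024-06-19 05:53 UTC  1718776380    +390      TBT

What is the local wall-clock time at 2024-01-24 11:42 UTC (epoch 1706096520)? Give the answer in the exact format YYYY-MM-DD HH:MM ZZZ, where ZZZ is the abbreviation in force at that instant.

2024-01-24 18:12 TBT

Query: 2024-01-24 11:42 UTC
Rule 1/3 (TBT, +06:30): 2023-09-06 10:47 UTC ≤ query < 2024-02-14 08:23 UTC
11·60 + 42 + 390 = 1092 min
1092 = 0·1440 + 1092; 1092 = 18·60 + 12 → 18:12, same day
→ 2024-01-24 18:12 TBT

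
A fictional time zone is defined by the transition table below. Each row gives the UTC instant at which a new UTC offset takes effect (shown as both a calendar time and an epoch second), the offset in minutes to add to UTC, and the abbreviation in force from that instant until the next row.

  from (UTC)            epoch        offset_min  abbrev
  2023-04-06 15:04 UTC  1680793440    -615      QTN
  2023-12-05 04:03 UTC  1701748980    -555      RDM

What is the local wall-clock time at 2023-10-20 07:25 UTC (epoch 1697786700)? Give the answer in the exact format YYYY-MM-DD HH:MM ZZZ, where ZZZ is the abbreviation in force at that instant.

2023-10-19 21:10 QTN

Query: 2023-10-20 07:25 UTC
Rule 1/2 (QTN, -10:15): 2023-04-06 15:04 UTC ≤ query < 2023-12-05 04:03 UTC
7·60 + 25 - 615 = -170 min
-170 = -1·1440 + 1270; 1270 = 21·60 + 10 → 21:10, 2023-10-20 - 1 day = 2023-10-19
→ 2023-10-19 21:10 QTN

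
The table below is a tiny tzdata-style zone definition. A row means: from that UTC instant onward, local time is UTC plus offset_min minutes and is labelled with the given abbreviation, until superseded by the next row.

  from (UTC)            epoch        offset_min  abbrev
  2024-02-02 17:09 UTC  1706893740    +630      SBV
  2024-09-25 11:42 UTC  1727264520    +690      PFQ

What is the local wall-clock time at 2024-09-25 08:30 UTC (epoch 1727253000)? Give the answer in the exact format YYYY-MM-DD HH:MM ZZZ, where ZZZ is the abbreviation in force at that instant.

Query: 2024-09-25 08:30 UTC
Rule 1/2 (SBV, +10:30): 2024-02-02 17:09 UTC ≤ query < 2024-09-25 11:42 UTC
8·60 + 30 + 630 = 1140 min
1140 = 0·1440 + 1140; 1140 = 19·60 + 0 → 19:00, same day
→ 2024-09-25 19:00 SBV

2024-09-25 19:00 SBV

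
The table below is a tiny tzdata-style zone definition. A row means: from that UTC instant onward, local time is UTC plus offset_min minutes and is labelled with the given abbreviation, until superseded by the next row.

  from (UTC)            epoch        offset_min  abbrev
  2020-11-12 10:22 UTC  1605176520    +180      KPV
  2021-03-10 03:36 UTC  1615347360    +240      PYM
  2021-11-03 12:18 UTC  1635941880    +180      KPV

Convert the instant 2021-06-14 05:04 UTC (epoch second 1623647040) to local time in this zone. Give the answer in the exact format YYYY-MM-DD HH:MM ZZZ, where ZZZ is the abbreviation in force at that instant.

Query: 2021-06-14 05:04 UTC
Rule 2/3 (PYM, +04:00): 2021-03-10 03:36 UTC ≤ query < 2021-11-03 12:18 UTC
5·60 + 4 + 240 = 544 min
544 = 0·1440 + 544; 544 = 9·60 + 4 → 09:04, same day
→ 2021-06-14 09:04 PYM

2021-06-14 09:04 PYM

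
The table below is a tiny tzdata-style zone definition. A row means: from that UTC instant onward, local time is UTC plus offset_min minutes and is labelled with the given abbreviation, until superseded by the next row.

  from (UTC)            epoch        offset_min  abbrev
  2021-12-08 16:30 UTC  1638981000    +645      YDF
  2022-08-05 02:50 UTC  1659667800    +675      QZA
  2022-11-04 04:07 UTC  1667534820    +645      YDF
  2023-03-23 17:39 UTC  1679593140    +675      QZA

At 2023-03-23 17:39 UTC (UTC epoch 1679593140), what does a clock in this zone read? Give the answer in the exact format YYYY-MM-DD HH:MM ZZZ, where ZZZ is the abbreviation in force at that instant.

Query: 2023-03-23 17:39 UTC
Rule 4/4 (QZA, +11:15): 2023-03-23 17:39 UTC ≤ query < +∞
17·60 + 39 + 675 = 1734 min
1734 = 1·1440 + 294; 294 = 4·60 + 54 → 04:54, 2023-03-23 + 1 day = 2023-03-24
→ 2023-03-24 04:54 QZA

2023-03-24 04:54 QZA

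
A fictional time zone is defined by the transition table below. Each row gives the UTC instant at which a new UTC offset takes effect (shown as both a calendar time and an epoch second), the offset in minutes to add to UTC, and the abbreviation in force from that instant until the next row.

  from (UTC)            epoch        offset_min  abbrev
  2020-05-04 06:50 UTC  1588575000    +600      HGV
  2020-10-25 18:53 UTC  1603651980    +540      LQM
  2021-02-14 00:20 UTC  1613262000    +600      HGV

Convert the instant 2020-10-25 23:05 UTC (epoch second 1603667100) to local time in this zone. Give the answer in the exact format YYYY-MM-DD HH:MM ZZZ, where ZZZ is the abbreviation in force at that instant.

Query: 2020-10-25 23:05 UTC
Rule 2/3 (LQM, +09:00): 2020-10-25 18:53 UTC ≤ query < 2021-02-14 00:20 UTC
23·60 + 5 + 540 = 1925 min
1925 = 1·1440 + 485; 485 = 8·60 + 5 → 08:05, 2020-10-25 + 1 day = 2020-10-26
→ 2020-10-26 08:05 LQM

2020-10-26 08:05 LQM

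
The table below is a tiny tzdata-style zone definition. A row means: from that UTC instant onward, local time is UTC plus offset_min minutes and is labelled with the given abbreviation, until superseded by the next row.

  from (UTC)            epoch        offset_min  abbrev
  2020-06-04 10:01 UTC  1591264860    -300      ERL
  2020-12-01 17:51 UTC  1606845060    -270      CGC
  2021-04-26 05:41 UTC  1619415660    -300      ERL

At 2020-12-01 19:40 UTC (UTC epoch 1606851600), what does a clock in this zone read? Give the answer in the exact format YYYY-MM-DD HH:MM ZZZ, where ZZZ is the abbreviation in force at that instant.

Query: 2020-12-01 19:40 UTC
Rule 2/3 (CGC, -04:30): 2020-12-01 17:51 UTC ≤ query < 2021-04-26 05:41 UTC
19·60 + 40 - 270 = 910 min
910 = 0·1440 + 910; 910 = 15·60 + 10 → 15:10, same day
→ 2020-12-01 15:10 CGC

2020-12-01 15:10 CGC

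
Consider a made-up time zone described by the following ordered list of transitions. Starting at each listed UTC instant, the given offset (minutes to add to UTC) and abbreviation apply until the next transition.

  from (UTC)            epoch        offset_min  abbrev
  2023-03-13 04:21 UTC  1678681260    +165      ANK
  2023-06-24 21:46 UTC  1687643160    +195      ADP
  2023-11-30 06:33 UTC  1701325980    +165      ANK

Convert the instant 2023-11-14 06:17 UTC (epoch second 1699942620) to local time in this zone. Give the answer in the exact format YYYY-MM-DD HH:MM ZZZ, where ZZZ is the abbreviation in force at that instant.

2023-11-14 09:32 ADP

Query: 2023-11-14 06:17 UTC
Rule 2/3 (ADP, +03:15): 2023-06-24 21:46 UTC ≤ query < 2023-11-30 06:33 UTC
6·60 + 17 + 195 = 572 min
572 = 0·1440 + 572; 572 = 9·60 + 32 → 09:32, same day
→ 2023-11-14 09:32 ADP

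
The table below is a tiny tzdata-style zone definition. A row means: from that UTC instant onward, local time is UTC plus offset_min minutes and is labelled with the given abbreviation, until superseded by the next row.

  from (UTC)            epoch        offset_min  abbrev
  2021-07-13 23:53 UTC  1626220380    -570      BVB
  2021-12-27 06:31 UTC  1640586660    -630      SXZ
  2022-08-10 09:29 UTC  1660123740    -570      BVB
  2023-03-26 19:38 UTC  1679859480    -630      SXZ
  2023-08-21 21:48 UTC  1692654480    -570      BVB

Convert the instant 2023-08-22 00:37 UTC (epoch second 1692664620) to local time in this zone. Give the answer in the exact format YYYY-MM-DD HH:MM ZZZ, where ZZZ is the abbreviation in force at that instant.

2023-08-21 15:07 BVB

Query: 2023-08-22 00:37 UTC
Rule 5/5 (BVB, -09:30): 2023-08-21 21:48 UTC ≤ query < +∞
0·60 + 37 - 570 = -533 min
-533 = -1·1440 + 907; 907 = 15·60 + 7 → 15:07, 2023-08-22 - 1 day = 2023-08-21
→ 2023-08-21 15:07 BVB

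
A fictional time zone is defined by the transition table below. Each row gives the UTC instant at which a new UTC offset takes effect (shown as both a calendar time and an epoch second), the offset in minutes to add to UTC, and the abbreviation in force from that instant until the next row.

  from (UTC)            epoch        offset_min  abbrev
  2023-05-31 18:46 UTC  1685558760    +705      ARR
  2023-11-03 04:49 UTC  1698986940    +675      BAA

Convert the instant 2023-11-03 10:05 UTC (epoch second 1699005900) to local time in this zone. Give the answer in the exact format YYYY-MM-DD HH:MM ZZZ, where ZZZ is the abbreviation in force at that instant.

2023-11-03 21:20 BAA

Query: 2023-11-03 10:05 UTC
Rule 2/2 (BAA, +11:15): 2023-11-03 04:49 UTC ≤ query < +∞
10·60 + 5 + 675 = 1280 min
1280 = 0·1440 + 1280; 1280 = 21·60 + 20 → 21:20, same day
→ 2023-11-03 21:20 BAA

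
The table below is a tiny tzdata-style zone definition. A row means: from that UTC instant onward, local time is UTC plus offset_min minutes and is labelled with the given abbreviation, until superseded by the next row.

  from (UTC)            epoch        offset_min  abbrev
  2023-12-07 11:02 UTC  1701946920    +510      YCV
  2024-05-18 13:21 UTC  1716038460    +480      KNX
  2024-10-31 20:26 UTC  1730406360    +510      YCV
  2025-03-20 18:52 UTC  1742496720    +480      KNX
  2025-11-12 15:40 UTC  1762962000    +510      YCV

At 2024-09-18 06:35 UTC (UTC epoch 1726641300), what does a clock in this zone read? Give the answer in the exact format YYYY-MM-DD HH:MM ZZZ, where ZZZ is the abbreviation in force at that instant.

2024-09-18 14:35 KNX

Query: 2024-09-18 06:35 UTC
Rule 2/5 (KNX, +08:00): 2024-05-18 13:21 UTC ≤ query < 2024-10-31 20:26 UTC
6·60 + 35 + 480 = 875 min
875 = 0·1440 + 875; 875 = 14·60 + 35 → 14:35, same day
→ 2024-09-18 14:35 KNX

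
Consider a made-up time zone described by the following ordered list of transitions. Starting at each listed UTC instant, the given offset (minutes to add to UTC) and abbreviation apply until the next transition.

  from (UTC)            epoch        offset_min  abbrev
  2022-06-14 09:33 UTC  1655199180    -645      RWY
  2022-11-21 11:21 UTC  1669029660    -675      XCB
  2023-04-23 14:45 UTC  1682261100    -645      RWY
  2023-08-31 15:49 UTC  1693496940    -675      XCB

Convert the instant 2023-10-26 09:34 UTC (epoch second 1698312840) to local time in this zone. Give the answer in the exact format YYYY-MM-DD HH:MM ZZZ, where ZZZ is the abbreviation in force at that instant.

Query: 2023-10-26 09:34 UTC
Rule 4/4 (XCB, -11:15): 2023-08-31 15:49 UTC ≤ query < +∞
9·60 + 34 - 675 = -101 min
-101 = -1·1440 + 1339; 1339 = 22·60 + 19 → 22:19, 2023-10-26 - 1 day = 2023-10-25
→ 2023-10-25 22:19 XCB

2023-10-25 22:19 XCB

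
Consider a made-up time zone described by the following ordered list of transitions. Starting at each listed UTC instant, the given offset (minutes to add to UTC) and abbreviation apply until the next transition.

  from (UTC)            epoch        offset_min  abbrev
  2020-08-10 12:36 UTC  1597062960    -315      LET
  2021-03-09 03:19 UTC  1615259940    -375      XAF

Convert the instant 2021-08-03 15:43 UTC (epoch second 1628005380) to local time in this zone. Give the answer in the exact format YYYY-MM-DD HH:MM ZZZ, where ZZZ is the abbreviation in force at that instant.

Query: 2021-08-03 15:43 UTC
Rule 2/2 (XAF, -06:15): 2021-03-09 03:19 UTC ≤ query < +∞
15·60 + 43 - 375 = 568 min
568 = 0·1440 + 568; 568 = 9·60 + 28 → 09:28, same day
→ 2021-08-03 09:28 XAF

2021-08-03 09:28 XAF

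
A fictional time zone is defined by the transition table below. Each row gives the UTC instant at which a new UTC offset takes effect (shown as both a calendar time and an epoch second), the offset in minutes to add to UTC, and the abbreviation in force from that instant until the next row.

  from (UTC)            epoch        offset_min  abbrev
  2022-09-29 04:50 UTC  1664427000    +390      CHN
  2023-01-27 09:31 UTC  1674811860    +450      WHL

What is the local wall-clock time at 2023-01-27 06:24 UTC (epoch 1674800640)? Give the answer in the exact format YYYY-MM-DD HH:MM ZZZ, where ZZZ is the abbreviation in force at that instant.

Query: 2023-01-27 06:24 UTC
Rule 1/2 (CHN, +06:30): 2022-09-29 04:50 UTC ≤ query < 2023-01-27 09:31 UTC
6·60 + 24 + 390 = 774 min
774 = 0·1440 + 774; 774 = 12·60 + 54 → 12:54, same day
→ 2023-01-27 12:54 CHN

2023-01-27 12:54 CHN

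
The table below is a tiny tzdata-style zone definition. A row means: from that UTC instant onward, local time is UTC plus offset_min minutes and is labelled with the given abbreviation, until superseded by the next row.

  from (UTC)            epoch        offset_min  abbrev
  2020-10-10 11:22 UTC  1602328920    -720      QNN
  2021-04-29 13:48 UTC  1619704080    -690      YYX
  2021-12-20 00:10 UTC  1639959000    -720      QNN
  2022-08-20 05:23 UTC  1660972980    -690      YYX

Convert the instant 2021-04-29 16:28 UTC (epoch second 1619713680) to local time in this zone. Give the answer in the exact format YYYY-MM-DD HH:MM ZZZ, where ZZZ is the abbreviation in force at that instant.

2021-04-29 04:58 YYX

Query: 2021-04-29 16:28 UTC
Rule 2/4 (YYX, -11:30): 2021-04-29 13:48 UTC ≤ query < 2021-12-20 00:10 UTC
16·60 + 28 - 690 = 298 min
298 = 0·1440 + 298; 298 = 4·60 + 58 → 04:58, same day
→ 2021-04-29 04:58 YYX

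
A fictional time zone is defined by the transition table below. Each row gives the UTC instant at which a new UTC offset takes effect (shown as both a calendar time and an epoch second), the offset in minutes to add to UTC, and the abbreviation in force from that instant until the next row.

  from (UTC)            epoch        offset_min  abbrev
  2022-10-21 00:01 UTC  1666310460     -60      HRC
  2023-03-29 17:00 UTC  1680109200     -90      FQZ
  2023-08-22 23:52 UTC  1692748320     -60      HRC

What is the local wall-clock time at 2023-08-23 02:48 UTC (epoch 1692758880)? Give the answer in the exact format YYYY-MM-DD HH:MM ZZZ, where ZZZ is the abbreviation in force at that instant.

2023-08-23 01:48 HRC

Query: 2023-08-23 02:48 UTC
Rule 3/3 (HRC, -01:00): 2023-08-22 23:52 UTC ≤ query < +∞
2·60 + 48 - 60 = 108 min
108 = 0·1440 + 108; 108 = 1·60 + 48 → 01:48, same day
→ 2023-08-23 01:48 HRC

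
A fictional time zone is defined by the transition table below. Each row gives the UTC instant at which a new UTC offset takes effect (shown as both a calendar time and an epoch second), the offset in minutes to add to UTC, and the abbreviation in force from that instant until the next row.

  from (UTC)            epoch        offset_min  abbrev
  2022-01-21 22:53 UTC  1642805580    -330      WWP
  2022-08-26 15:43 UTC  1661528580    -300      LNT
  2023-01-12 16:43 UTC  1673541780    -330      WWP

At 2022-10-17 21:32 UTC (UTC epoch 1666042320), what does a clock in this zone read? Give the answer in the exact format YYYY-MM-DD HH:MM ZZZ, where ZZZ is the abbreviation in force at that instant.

Query: 2022-10-17 21:32 UTC
Rule 2/3 (LNT, -05:00): 2022-08-26 15:43 UTC ≤ query < 2023-01-12 16:43 UTC
21·60 + 32 - 300 = 992 min
992 = 0·1440 + 992; 992 = 16·60 + 32 → 16:32, same day
→ 2022-10-17 16:32 LNT

2022-10-17 16:32 LNT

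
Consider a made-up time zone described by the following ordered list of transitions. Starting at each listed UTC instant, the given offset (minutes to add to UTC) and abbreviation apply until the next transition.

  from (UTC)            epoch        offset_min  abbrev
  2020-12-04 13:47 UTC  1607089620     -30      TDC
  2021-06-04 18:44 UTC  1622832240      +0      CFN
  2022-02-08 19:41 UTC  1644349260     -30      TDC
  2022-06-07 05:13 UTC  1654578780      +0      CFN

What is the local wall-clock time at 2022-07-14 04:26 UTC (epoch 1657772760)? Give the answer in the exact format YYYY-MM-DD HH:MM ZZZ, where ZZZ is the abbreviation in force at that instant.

2022-07-14 04:26 CFN

Query: 2022-07-14 04:26 UTC
Rule 4/4 (CFN, +00:00): 2022-06-07 05:13 UTC ≤ query < +∞
4·60 + 26 + 0 = 266 min
266 = 0·1440 + 266; 266 = 4·60 + 26 → 04:26, same day
→ 2022-07-14 04:26 CFN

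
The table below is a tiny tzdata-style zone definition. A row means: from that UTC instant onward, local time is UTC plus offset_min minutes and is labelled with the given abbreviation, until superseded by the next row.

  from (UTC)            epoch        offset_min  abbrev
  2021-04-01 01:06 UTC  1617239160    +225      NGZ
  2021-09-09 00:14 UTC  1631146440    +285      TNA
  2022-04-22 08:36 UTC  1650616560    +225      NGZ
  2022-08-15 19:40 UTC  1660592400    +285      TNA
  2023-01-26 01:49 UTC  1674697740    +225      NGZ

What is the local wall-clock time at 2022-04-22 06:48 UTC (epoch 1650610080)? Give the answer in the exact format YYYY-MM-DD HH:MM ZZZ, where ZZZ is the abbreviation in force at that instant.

2022-04-22 11:33 TNA

Query: 2022-04-22 06:48 UTC
Rule 2/5 (TNA, +04:45): 2021-09-09 00:14 UTC ≤ query < 2022-04-22 08:36 UTC
6·60 + 48 + 285 = 693 min
693 = 0·1440 + 693; 693 = 11·60 + 33 → 11:33, same day
→ 2022-04-22 11:33 TNA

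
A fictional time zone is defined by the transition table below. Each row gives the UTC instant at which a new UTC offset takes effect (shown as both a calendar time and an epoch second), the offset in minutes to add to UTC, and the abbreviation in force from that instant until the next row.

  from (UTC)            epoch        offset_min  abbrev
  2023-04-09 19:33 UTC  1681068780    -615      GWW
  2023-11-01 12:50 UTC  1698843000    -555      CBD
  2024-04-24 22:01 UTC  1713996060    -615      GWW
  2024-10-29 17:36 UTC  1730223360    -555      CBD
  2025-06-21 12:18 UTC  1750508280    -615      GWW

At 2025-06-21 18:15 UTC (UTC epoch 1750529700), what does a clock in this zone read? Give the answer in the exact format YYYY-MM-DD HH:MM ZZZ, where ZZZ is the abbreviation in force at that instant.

Query: 2025-06-21 18:15 UTC
Rule 5/5 (GWW, -10:15): 2025-06-21 12:18 UTC ≤ query < +∞
18·60 + 15 - 615 = 480 min
480 = 0·1440 + 480; 480 = 8·60 + 0 → 08:00, same day
→ 2025-06-21 08:00 GWW

2025-06-21 08:00 GWW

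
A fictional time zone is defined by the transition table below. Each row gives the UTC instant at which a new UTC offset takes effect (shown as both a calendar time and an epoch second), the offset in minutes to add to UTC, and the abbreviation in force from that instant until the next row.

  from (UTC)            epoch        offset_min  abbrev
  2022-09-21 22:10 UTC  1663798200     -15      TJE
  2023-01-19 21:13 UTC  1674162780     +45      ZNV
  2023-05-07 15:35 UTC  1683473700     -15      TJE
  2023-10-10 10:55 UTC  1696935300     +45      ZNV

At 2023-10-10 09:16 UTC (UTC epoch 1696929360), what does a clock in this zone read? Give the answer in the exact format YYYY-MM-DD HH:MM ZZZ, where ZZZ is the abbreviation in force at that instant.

Query: 2023-10-10 09:16 UTC
Rule 3/4 (TJE, -00:15): 2023-05-07 15:35 UTC ≤ query < 2023-10-10 10:55 UTC
9·60 + 16 - 15 = 541 min
541 = 0·1440 + 541; 541 = 9·60 + 1 → 09:01, same day
→ 2023-10-10 09:01 TJE

2023-10-10 09:01 TJE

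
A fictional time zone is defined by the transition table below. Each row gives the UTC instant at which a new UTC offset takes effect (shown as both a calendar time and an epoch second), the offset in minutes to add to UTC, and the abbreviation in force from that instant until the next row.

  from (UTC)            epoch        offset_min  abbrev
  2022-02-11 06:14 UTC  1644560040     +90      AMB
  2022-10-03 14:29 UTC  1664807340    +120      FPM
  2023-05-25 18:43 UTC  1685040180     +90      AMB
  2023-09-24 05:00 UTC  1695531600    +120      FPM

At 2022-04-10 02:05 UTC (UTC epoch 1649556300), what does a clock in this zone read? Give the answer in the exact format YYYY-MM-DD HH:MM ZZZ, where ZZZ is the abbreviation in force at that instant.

Query: 2022-04-10 02:05 UTC
Rule 1/4 (AMB, +01:30): 2022-02-11 06:14 UTC ≤ query < 2022-10-03 14:29 UTC
2·60 + 5 + 90 = 215 min
215 = 0·1440 + 215; 215 = 3·60 + 35 → 03:35, same day
→ 2022-04-10 03:35 AMB

2022-04-10 03:35 AMB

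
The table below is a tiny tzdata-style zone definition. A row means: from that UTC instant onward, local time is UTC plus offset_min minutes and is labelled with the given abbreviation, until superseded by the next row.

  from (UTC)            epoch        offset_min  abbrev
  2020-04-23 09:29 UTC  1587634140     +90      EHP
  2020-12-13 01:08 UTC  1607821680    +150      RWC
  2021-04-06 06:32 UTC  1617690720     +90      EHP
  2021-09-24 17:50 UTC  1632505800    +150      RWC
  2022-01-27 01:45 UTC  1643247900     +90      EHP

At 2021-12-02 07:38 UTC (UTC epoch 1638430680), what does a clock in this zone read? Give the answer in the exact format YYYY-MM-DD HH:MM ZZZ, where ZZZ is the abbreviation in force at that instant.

Query: 2021-12-02 07:38 UTC
Rule 4/5 (RWC, +02:30): 2021-09-24 17:50 UTC ≤ query < 2022-01-27 01:45 UTC
7·60 + 38 + 150 = 608 min
608 = 0·1440 + 608; 608 = 10·60 + 8 → 10:08, same day
→ 2021-12-02 10:08 RWC

2021-12-02 10:08 RWC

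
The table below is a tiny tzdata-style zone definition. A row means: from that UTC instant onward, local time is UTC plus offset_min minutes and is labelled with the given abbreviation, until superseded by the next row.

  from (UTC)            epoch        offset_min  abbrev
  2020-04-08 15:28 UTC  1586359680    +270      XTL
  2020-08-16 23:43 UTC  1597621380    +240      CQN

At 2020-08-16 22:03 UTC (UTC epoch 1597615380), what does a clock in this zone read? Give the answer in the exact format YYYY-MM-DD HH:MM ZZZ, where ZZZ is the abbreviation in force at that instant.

Query: 2020-08-16 22:03 UTC
Rule 1/2 (XTL, +04:30): 2020-04-08 15:28 UTC ≤ query < 2020-08-16 23:43 UTC
22·60 + 3 + 270 = 1593 min
1593 = 1·1440 + 153; 153 = 2·60 + 33 → 02:33, 2020-08-16 + 1 day = 2020-08-17
→ 2020-08-17 02:33 XTL

2020-08-17 02:33 XTL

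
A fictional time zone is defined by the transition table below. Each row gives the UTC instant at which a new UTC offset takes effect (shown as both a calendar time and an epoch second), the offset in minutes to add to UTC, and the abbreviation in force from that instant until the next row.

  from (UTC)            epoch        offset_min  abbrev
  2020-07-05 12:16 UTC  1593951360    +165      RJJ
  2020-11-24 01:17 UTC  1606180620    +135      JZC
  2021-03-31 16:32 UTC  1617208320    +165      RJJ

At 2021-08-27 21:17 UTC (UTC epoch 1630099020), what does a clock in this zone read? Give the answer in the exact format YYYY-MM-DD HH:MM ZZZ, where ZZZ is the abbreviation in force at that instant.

Query: 2021-08-27 21:17 UTC
Rule 3/3 (RJJ, +02:45): 2021-03-31 16:32 UTC ≤ query < +∞
21·60 + 17 + 165 = 1442 min
1442 = 1·1440 + 2; 2 = 0·60 + 2 → 00:02, 2021-08-27 + 1 day = 2021-08-28
→ 2021-08-28 00:02 RJJ

2021-08-28 00:02 RJJ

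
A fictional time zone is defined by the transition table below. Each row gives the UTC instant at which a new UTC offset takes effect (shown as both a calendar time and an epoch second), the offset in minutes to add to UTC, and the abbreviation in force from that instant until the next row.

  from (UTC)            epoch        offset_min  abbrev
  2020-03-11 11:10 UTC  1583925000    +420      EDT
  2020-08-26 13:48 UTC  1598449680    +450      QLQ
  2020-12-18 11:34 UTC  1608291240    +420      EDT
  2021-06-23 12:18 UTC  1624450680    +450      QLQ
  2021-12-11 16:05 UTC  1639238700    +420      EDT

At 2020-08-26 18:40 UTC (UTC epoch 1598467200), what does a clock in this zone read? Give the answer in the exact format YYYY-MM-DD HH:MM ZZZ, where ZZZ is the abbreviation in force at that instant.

Query: 2020-08-26 18:40 UTC
Rule 2/5 (QLQ, +07:30): 2020-08-26 13:48 UTC ≤ query < 2020-12-18 11:34 UTC
18·60 + 40 + 450 = 1570 min
1570 = 1·1440 + 130; 130 = 2·60 + 10 → 02:10, 2020-08-26 + 1 day = 2020-08-27
→ 2020-08-27 02:10 QLQ

2020-08-27 02:10 QLQ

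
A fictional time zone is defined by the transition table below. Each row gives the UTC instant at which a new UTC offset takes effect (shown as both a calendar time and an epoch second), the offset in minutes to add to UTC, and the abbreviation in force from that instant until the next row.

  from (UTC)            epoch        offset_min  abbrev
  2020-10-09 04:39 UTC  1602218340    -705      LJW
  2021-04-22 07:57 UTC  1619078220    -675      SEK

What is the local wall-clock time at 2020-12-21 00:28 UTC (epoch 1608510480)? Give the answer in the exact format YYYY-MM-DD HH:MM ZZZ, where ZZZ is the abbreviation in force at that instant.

Query: 2020-12-21 00:28 UTC
Rule 1/2 (LJW, -11:45): 2020-10-09 04:39 UTC ≤ query < 2021-04-22 07:57 UTC
0·60 + 28 - 705 = -677 min
-677 = -1·1440 + 763; 763 = 12·60 + 43 → 12:43, 2020-12-21 - 1 day = 2020-12-20
→ 2020-12-20 12:43 LJW

2020-12-20 12:43 LJW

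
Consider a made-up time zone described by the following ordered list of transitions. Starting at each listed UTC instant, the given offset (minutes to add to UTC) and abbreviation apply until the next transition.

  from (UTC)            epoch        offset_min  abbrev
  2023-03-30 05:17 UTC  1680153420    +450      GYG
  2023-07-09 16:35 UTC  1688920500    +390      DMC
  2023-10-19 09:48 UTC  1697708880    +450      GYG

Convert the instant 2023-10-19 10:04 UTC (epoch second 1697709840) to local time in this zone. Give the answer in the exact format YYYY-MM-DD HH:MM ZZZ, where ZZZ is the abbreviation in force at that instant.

2023-10-19 17:34 GYG

Query: 2023-10-19 10:04 UTC
Rule 3/3 (GYG, +07:30): 2023-10-19 09:48 UTC ≤ query < +∞
10·60 + 4 + 450 = 1054 min
1054 = 0·1440 + 1054; 1054 = 17·60 + 34 → 17:34, same day
→ 2023-10-19 17:34 GYG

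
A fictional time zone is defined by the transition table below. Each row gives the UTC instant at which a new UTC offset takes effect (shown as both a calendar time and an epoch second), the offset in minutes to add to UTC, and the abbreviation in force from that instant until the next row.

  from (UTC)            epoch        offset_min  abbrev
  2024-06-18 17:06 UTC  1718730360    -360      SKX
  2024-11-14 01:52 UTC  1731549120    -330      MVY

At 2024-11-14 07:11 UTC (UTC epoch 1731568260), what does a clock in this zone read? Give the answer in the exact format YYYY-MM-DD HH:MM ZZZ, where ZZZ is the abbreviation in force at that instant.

2024-11-14 01:41 MVY

Query: 2024-11-14 07:11 UTC
Rule 2/2 (MVY, -05:30): 2024-11-14 01:52 UTC ≤ query < +∞
7·60 + 11 - 330 = 101 min
101 = 0·1440 + 101; 101 = 1·60 + 41 → 01:41, same day
→ 2024-11-14 01:41 MVY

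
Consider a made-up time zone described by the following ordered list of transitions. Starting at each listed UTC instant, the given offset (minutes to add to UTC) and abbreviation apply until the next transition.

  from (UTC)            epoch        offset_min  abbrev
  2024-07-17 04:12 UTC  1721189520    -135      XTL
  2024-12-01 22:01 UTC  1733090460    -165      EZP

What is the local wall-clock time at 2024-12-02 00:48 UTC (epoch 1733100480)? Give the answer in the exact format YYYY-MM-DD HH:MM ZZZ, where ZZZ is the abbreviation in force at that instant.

Query: 2024-12-02 00:48 UTC
Rule 2/2 (EZP, -02:45): 2024-12-01 22:01 UTC ≤ query < +∞
0·60 + 48 - 165 = -117 min
-117 = -1·1440 + 1323; 1323 = 22·60 + 3 → 22:03, 2024-12-02 - 1 day = 2024-12-01
→ 2024-12-01 22:03 EZP

2024-12-01 22:03 EZP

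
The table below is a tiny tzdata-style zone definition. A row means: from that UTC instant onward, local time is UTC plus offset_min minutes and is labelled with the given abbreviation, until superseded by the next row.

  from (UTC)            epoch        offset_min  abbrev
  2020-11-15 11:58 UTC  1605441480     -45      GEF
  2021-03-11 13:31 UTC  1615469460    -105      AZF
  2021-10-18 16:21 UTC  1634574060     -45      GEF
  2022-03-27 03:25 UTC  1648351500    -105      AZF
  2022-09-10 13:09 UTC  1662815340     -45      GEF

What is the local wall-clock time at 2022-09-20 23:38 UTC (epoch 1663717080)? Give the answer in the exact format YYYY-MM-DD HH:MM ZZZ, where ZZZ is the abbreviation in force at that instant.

2022-09-20 22:53 GEF

Query: 2022-09-20 23:38 UTC
Rule 5/5 (GEF, -00:45): 2022-09-10 13:09 UTC ≤ query < +∞
23·60 + 38 - 45 = 1373 min
1373 = 0·1440 + 1373; 1373 = 22·60 + 53 → 22:53, same day
→ 2022-09-20 22:53 GEF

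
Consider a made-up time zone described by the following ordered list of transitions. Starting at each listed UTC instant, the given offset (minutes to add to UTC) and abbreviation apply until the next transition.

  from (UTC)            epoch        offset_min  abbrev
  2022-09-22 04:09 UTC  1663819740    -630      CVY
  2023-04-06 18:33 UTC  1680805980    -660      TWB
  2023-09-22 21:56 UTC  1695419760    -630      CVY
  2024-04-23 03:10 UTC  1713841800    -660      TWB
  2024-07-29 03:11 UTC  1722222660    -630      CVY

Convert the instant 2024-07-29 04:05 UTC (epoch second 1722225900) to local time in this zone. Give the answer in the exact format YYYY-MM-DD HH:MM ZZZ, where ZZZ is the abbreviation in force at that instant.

Query: 2024-07-29 04:05 UTC
Rule 5/5 (CVY, -10:30): 2024-07-29 03:11 UTC ≤ query < +∞
4·60 + 5 - 630 = -385 min
-385 = -1·1440 + 1055; 1055 = 17·60 + 35 → 17:35, 2024-07-29 - 1 day = 2024-07-28
→ 2024-07-28 17:35 CVY

2024-07-28 17:35 CVY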